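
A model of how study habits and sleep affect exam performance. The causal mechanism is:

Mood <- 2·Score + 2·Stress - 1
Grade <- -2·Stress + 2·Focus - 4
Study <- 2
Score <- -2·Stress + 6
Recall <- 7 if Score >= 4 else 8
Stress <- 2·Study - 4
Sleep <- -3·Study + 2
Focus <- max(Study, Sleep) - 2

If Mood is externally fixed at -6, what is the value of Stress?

0

do(Mood=-6) replaces the equation Mood <- 2·Score + 2·Stress - 1 with the constant Mood = -6.
Stress is not downstream of the intervention, so its value is determined by the original equations.
Stress = 2·Study - 4  [with Study=2]  = 0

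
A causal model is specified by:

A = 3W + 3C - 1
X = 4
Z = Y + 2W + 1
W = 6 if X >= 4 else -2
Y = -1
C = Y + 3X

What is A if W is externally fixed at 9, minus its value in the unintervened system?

9

Intervening sets W = 9 and removes its equation (W = 6 if X >= 4 else -2).
C = Y + 3X  [with Y=-1, X=4]  = 11
A = 3W + 3C - 1  [with W=9, C=11]  = 59
Without intervention: C = Y + 3X  [with Y=-1, X=4]  = 11; W = 6 if X >= 4 else -2  [with X=4]  = 6; A = 3W + 3C - 1  [with W=6, C=11]  = 50.
Change = 59 − 50 = 9.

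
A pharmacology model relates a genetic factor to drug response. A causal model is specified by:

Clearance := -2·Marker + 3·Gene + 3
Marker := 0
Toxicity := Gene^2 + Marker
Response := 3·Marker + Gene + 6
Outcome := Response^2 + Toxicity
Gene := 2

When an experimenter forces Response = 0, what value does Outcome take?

The intervention breaks the incoming arrows to Response: Response := 3·Marker + Gene + 6 no longer applies, and Response = 0.
Toxicity = Gene^2 + Marker  [with Gene=2, Marker=0]  = 4
Outcome = Response^2 + Toxicity  [with Response=0, Toxicity=4]  = 4

4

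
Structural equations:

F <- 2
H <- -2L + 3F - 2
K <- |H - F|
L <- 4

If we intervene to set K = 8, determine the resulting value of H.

-4

Under do(K=8), the mechanism K <- |H - F| is discarded; K is fixed at 8.
Since H is not a descendant of the intervened variable, it is unaffected.
H = -2L + 3F - 2  [with L=4, F=2]  = -4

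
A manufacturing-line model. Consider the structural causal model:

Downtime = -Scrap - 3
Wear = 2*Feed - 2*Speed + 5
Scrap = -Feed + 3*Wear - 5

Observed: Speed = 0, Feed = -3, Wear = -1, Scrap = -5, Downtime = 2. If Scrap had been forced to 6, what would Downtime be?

Intervening sets Scrap = 6 and removes its equation (Scrap = -Feed + 3*Wear - 5).
Downtime = -Scrap - 3  [with Scrap=6]  = -9

-9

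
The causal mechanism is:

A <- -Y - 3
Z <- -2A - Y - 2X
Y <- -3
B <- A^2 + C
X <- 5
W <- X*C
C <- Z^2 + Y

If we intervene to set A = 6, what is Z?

-19

The intervention breaks the incoming arrows to A: A <- -Y - 3 no longer applies, and A = 6.
Z = -2A - Y - 2X  [with A=6, Y=-3, X=5]  = -19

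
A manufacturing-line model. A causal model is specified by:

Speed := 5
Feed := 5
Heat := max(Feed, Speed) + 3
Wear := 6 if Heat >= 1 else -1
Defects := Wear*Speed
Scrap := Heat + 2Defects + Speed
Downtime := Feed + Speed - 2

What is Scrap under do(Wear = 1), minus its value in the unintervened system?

Under do(Wear=1), the mechanism Wear := 6 if Heat >= 1 else -1 is discarded; Wear is fixed at 1.
Heat = max(Feed, Speed) + 3  [with Feed=5, Speed=5]  = 8
Defects = Wear*Speed  [with Wear=1, Speed=5]  = 5
Scrap = Heat + 2Defects + Speed  [with Heat=8, Defects=5, Speed=5]  = 23
Without intervention: Heat = max(Feed, Speed) + 3  [with Feed=5, Speed=5]  = 8; Wear = 6 if Heat >= 1 else -1  [with Heat=8]  = 6; Defects = Wear*Speed  [with Wear=6, Speed=5]  = 30; Scrap = Heat + 2Defects + Speed  [with Heat=8, Defects=30, Speed=5]  = 73.
Change = 23 − 73 = -50.

-50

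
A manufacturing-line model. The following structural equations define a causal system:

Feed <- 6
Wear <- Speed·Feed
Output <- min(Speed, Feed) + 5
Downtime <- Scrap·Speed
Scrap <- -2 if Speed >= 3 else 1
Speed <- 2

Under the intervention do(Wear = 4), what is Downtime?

2

The intervention breaks the incoming arrows to Wear: Wear <- Speed·Feed no longer applies, and Wear = 4.
No directed path runs from Wear to Downtime, so Downtime keeps its natural value.
Scrap = -2 if Speed >= 3 else 1  [with Speed=2]  = 1
Downtime = Scrap·Speed  [with Scrap=1, Speed=2]  = 2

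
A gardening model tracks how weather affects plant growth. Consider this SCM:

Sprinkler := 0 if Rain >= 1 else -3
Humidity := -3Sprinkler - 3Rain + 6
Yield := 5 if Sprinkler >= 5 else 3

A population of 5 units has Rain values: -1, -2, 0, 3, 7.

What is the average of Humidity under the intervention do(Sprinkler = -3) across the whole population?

The intervention sets Sprinkler=-3 in all 5 units regardless of Rain. Recomputing Humidity per unit gives 18, 21, 15, 6, -6; average 10.8.

10.8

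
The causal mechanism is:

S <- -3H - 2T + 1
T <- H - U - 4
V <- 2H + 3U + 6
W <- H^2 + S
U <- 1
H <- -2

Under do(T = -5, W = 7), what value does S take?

The joint intervention fixes T = -5, W = 7, removing each variable's own equation.
S = -3H - 2T + 1  [with H=-2, T=-5]  = 17

17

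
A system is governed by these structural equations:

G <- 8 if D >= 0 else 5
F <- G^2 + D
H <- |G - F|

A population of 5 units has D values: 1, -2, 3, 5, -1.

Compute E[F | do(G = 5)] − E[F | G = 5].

2.7

The intervention sets G=5 in all 5 units regardless of D. Recomputing F per unit gives 26, 23, 28, 30, 24; average 26.2.
Observing G=5 restricts to units where G's equation naturally yields 5: D ∈ {-2, -1}. In that subpopulation F = 23, 24, mean 23.5.
Difference = 26.2 − 23.5 = 2.7.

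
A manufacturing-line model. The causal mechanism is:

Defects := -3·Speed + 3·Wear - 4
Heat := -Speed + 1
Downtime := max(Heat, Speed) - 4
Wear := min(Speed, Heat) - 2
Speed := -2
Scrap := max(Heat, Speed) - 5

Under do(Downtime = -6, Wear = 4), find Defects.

Under do(Downtime = -6, Wear = 4), each intervened variable's structural equation is replaced by its fixed value.
Defects = -3·Speed + 3·Wear - 4  [with Speed=-2, Wear=4]  = 14

14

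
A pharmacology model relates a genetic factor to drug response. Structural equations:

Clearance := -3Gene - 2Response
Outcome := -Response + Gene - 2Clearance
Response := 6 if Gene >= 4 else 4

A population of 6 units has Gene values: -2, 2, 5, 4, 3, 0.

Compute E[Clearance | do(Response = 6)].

-18

The intervention sets Response=6 in all 6 units regardless of Gene. Recomputing Clearance per unit gives -6, -18, -27, -24, -21, -12; average -18.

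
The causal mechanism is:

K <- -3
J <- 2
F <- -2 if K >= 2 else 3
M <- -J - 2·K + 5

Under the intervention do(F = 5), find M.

9

The intervention breaks the incoming arrows to F: F <- -2 if K >= 2 else 3 no longer applies, and F = 5.
M is not downstream of the intervention, so its value is determined by the original equations.
M = -J - 2·K + 5  [with J=2, K=-3]  = 9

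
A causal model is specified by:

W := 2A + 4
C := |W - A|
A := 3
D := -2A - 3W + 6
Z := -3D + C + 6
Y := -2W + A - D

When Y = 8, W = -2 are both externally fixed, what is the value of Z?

The joint intervention fixes Y = 8, W = -2, removing each variable's own equation.
D = -2A - 3W + 6  [with A=3, W=-2]  = 6
C = |W - A|  [with W=-2, A=3]  = 5
Z = -3D + C + 6  [with D=6, C=5]  = -7

-7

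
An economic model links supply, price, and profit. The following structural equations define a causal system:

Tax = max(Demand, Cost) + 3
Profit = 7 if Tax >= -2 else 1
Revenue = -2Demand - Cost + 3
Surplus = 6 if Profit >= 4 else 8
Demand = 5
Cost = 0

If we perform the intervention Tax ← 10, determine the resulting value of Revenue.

-7

Under do(Tax=10), the mechanism Tax = max(Demand, Cost) + 3 is discarded; Tax is fixed at 10.
Since Revenue is not a descendant of the intervened variable, it is unaffected.
Revenue = -2Demand - Cost + 3  [with Demand=5, Cost=0]  = -7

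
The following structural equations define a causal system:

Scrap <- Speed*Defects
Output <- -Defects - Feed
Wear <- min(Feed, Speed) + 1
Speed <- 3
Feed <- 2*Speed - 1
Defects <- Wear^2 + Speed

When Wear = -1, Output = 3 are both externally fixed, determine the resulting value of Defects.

4

Setting Wear = -1, Output = 3 by intervention discards those variables' equations.
Defects = Wear^2 + Speed  [with Wear=-1, Speed=3]  = 4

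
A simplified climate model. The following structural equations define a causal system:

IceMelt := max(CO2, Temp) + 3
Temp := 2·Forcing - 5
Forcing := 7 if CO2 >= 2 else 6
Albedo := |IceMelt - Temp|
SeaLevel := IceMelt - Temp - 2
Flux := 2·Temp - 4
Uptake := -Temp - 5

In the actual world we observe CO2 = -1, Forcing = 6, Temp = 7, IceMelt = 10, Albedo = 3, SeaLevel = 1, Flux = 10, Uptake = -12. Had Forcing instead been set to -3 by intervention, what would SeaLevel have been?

Under do(Forcing=-3), the mechanism Forcing := 7 if CO2 >= 2 else 6 is discarded; Forcing is fixed at -3.
Temp = 2·Forcing - 5  [with Forcing=-3]  = -11
IceMelt = max(CO2, Temp) + 3  [with CO2=-1, Temp=-11]  = 2
SeaLevel = IceMelt - Temp - 2  [with IceMelt=2, Temp=-11]  = 11

11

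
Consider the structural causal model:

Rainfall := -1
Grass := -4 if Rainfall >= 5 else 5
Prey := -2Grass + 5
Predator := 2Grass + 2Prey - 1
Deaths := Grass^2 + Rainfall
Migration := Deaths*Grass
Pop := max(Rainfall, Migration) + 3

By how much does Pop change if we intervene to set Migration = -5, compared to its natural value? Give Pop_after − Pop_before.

-121

Intervening sets Migration = -5 and removes its equation (Migration := Deaths*Grass).
Pop = max(Rainfall, Migration) + 3  [with Rainfall=-1, Migration=-5]  = 2
Without intervention: Grass = -4 if Rainfall >= 5 else 5  [with Rainfall=-1]  = 5; Deaths = Grass^2 + Rainfall  [with Grass=5, Rainfall=-1]  = 24; Migration = Deaths*Grass  [with Deaths=24, Grass=5]  = 120; Pop = max(Rainfall, Migration) + 3  [with Rainfall=-1, Migration=120]  = 123.
Change = 2 − 123 = -121.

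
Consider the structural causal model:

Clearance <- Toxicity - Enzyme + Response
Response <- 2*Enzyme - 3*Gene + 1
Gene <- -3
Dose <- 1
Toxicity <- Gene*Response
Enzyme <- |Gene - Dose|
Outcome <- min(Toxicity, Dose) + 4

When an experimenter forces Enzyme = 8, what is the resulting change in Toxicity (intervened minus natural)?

-24

do(Enzyme=8) replaces the equation Enzyme <- |Gene - Dose| with the constant Enzyme = 8.
Response = 2*Enzyme - 3*Gene + 1  [with Enzyme=8, Gene=-3]  = 26
Toxicity = Gene*Response  [with Gene=-3, Response=26]  = -78
Without intervention: Enzyme = |Gene - Dose|  [with Gene=-3, Dose=1]  = 4; Response = 2*Enzyme - 3*Gene + 1  [with Enzyme=4, Gene=-3]  = 18; Toxicity = Gene*Response  [with Gene=-3, Response=18]  = -54.
Change = -78 − (-54) = -24.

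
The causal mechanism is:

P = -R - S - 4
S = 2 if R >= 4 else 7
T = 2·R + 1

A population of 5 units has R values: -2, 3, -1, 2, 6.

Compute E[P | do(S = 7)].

Every unit gets S=7 under the intervention. P values become -9, -14, -10, -13, -17; E[P|do(S=7)] = -12.6.

-12.6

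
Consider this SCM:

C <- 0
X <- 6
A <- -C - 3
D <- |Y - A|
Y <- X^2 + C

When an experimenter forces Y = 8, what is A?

Under do(Y=8), the mechanism Y <- X^2 + C is discarded; Y is fixed at 8.
Since A is not a descendant of the intervened variable, it is unaffected.
A = -C - 3  [with C=0]  = -3

-3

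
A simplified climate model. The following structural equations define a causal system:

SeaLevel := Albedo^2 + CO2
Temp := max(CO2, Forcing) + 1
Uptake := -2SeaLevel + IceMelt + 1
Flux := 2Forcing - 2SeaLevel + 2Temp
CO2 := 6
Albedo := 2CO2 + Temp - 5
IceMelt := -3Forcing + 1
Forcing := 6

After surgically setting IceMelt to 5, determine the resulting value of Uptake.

do(IceMelt=5) replaces the equation IceMelt := -3Forcing + 1 with the constant IceMelt = 5.
Temp = max(CO2, Forcing) + 1  [with CO2=6, Forcing=6]  = 7
Albedo = 2CO2 + Temp - 5  [with CO2=6, Temp=7]  = 14
SeaLevel = Albedo^2 + CO2  [with Albedo=14, CO2=6]  = 202
Uptake = -2SeaLevel + IceMelt + 1  [with SeaLevel=202, IceMelt=5]  = -398

-398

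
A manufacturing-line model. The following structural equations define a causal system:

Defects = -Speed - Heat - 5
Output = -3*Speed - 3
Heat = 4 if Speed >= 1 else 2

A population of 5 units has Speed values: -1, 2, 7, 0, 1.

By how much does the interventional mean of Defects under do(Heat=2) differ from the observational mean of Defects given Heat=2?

-2.3

Under do(Heat=2), Heat's equation is replaced by Heat=2 for every unit. Per-unit Defects: -6, -9, -14, -7, -8. Mean = -8.8.
Conditioning on Heat=2 selects the 2 unit(s) with Speed ∈ {-1, 0}. Their Defects values: -6, -7. Mean = -6.5.
Difference = -8.8 − (-6.5) = -2.3.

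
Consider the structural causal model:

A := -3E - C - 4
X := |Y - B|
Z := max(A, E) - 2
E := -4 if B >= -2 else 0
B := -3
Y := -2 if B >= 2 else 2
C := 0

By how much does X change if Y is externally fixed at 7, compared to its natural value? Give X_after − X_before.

do(Y=7) replaces the equation Y := -2 if B >= 2 else 2 with the constant Y = 7.
X = |Y - B|  [with Y=7, B=-3]  = 10
Without intervention: Y = -2 if B >= 2 else 2  [with B=-3]  = 2; X = |Y - B|  [with Y=2, B=-3]  = 5.
Change = 10 − 5 = 5.

5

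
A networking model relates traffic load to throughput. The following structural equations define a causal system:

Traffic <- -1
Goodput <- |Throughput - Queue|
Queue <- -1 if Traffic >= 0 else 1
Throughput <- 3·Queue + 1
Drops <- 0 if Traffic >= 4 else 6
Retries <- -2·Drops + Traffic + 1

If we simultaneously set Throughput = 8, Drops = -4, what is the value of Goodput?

7

The joint intervention fixes Throughput = 8, Drops = -4, removing each variable's own equation.
Queue = -1 if Traffic >= 0 else 1  [with Traffic=-1]  = 1
Goodput = |Throughput - Queue|  [with Throughput=8, Queue=1]  = 7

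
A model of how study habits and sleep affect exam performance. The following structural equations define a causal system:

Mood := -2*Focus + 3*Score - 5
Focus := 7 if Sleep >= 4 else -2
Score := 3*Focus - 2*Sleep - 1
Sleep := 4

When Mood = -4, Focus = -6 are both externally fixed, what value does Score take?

Setting Mood = -4, Focus = -6 by intervention discards those variables' equations.
Score = 3*Focus - 2*Sleep - 1  [with Focus=-6, Sleep=4]  = -27

-27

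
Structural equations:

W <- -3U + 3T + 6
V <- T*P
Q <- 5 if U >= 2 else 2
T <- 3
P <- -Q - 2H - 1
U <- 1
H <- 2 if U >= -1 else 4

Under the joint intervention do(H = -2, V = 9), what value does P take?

1

Under do(H = -2, V = 9), each intervened variable's structural equation is replaced by its fixed value.
Q = 5 if U >= 2 else 2  [with U=1]  = 2
P = -Q - 2H - 1  [with Q=2, H=-2]  = 1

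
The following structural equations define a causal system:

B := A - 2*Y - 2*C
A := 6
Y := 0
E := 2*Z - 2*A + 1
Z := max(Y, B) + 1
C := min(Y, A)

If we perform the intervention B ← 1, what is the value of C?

0

Under do(B=1), the mechanism B := A - 2*Y - 2*C is discarded; B is fixed at 1.
Since C is not a descendant of the intervened variable, it is unaffected.
C = min(Y, A)  [with Y=0, A=6]  = 0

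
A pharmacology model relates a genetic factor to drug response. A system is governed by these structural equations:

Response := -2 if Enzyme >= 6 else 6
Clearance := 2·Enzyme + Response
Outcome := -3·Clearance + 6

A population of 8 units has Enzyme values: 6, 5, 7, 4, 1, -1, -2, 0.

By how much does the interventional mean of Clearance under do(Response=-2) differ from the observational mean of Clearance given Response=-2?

-8

Every unit gets Response=-2 under the intervention. Clearance values become 10, 8, 12, 6, 0, -4, -6, -2; E[Clearance|do(Response=-2)] = 3.
Conditioning on Response=-2 selects the 2 unit(s) with Enzyme ∈ {6, 7}. Their Clearance values: 10, 12. Mean = 11.
Difference = 3 − 11 = -8.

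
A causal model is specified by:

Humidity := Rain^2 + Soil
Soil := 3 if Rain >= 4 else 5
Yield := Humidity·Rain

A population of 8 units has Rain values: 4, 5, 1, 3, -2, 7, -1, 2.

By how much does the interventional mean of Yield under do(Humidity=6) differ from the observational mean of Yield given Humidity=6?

14.25

do(Humidity=6) breaks Humidity's dependence on Rain. With Humidity=6 fixed, Yield across the units is 24, 30, 6, 18, -12, 42, -6, 12, mean 14.25.
Conditioning on Humidity=6 selects the 2 unit(s) with Rain ∈ {1, -1}. Their Yield values: 6, -6. Mean = 0.
Difference = 14.25 − 0 = 14.25.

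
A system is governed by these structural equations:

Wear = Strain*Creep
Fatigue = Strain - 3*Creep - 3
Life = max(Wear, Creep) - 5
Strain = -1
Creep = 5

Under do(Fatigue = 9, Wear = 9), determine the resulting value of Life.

4

The joint intervention fixes Fatigue = 9, Wear = 9, removing each variable's own equation.
Life = max(Wear, Creep) - 5  [with Wear=9, Creep=5]  = 4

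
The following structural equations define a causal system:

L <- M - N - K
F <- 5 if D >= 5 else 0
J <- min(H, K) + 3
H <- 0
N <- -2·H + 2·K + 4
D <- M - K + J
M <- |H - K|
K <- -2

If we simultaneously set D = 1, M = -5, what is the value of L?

-3

Under do(D = 1, M = -5), each intervened variable's structural equation is replaced by its fixed value.
N = -2·H + 2·K + 4  [with H=0, K=-2]  = 0
L = M - N - K  [with M=-5, N=0, K=-2]  = -3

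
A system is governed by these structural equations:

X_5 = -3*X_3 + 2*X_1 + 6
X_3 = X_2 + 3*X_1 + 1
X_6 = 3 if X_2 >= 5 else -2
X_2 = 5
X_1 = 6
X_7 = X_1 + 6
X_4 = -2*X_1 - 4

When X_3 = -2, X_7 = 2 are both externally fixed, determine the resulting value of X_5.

Setting X_3 = -2, X_7 = 2 by intervention discards those variables' equations.
X_5 = -3*X_3 + 2*X_1 + 6  [with X_3=-2, X_1=6]  = 24

24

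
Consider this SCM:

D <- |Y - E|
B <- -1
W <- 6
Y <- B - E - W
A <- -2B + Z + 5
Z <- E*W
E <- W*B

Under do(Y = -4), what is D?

Under do(Y=-4), the mechanism Y <- B - E - W is discarded; Y is fixed at -4.
E = W*B  [with W=6, B=-1]  = -6
D = |Y - E|  [with Y=-4, E=-6]  = 2

2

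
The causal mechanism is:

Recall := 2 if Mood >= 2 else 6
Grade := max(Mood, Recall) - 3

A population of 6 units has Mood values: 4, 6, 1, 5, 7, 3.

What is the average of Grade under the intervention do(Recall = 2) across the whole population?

1.5

The intervention sets Recall=2 in all 6 units regardless of Mood. Recomputing Grade per unit gives 1, 3, -1, 2, 4, 0; average 1.5.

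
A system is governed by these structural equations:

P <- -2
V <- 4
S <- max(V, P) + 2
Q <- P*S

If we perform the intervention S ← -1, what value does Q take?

2

The intervention breaks the incoming arrows to S: S <- max(V, P) + 2 no longer applies, and S = -1.
Q = P*S  [with P=-2, S=-1]  = 2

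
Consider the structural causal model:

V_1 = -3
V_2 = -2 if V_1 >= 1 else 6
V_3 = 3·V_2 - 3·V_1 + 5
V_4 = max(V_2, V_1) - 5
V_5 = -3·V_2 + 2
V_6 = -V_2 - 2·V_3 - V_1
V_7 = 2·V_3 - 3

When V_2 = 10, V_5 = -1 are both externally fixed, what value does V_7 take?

The joint intervention fixes V_2 = 10, V_5 = -1, removing each variable's own equation.
V_3 = 3·V_2 - 3·V_1 + 5  [with V_2=10, V_1=-3]  = 44
V_7 = 2·V_3 - 3  [with V_3=44]  = 85

85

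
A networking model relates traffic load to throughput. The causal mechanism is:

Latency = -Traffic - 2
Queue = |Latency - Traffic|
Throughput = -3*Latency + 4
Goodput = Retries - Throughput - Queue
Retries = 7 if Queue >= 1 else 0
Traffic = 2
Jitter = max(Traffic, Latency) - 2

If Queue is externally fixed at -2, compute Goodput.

-14

The intervention breaks the incoming arrows to Queue: Queue = |Latency - Traffic| no longer applies, and Queue = -2.
Latency = -Traffic - 2  [with Traffic=2]  = -4
Retries = 7 if Queue >= 1 else 0  [with Queue=-2]  = 0
Throughput = -3*Latency + 4  [with Latency=-4]  = 16
Goodput = Retries - Throughput - Queue  [with Retries=0, Throughput=16, Queue=-2]  = -14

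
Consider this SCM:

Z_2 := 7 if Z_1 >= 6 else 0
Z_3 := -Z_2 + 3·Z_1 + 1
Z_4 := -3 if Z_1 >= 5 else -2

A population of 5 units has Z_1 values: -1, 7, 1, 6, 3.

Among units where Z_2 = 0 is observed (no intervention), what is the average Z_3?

Conditioning on Z_2=0 selects the 3 unit(s) with Z_1 ∈ {-1, 1, 3}. Their Z_3 values: -2, 4, 10. Mean = 4.

4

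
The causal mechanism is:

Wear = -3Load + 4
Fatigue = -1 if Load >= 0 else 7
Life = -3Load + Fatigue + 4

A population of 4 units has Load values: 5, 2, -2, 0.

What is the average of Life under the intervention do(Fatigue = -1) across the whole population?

do(Fatigue=-1) breaks Fatigue's dependence on Load. With Fatigue=-1 fixed, Life across the units is -12, -3, 9, 3, mean -0.75.

-0.75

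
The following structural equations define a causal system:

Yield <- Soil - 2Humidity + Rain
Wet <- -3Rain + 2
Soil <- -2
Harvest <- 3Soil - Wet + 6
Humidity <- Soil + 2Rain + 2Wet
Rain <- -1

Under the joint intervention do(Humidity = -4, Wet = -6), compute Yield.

The joint intervention fixes Humidity = -4, Wet = -6, removing each variable's own equation.
Yield = Soil - 2Humidity + Rain  [with Soil=-2, Humidity=-4, Rain=-1]  = 5

5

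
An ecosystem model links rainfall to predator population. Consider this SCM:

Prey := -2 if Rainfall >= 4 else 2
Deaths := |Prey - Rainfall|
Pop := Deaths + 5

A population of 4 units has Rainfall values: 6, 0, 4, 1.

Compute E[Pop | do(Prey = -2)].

do(Prey=-2) breaks Prey's dependence on Rainfall. With Prey=-2 fixed, Pop across the units is 13, 7, 11, 8, mean 9.75.

9.75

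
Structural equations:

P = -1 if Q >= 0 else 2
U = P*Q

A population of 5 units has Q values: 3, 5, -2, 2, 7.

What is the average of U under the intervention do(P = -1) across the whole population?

The intervention sets P=-1 in all 5 units regardless of Q. Recomputing U per unit gives -3, -5, 2, -2, -7; average -3.

-3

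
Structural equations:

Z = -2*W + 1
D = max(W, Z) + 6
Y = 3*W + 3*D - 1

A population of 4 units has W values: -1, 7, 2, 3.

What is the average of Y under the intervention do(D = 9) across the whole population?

34.25

Under do(D=9), D's equation is replaced by D=9 for every unit. Per-unit Y: 23, 47, 32, 35. Mean = 34.25.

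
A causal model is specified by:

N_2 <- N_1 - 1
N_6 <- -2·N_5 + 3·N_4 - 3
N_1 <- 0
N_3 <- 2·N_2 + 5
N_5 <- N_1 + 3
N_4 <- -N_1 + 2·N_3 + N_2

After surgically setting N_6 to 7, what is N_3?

3

do(N_6=7) replaces the equation N_6 <- -2·N_5 + 3·N_4 - 3 with the constant N_6 = 7.
N_3 is not downstream of the intervention, so its value is determined by the original equations.
N_2 = N_1 - 1  [with N_1=0]  = -1
N_3 = 2·N_2 + 5  [with N_2=-1]  = 3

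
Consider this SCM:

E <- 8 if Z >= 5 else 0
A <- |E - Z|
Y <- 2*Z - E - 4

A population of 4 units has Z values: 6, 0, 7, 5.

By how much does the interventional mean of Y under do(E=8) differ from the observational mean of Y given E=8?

The intervention sets E=8 in all 4 units regardless of Z. Recomputing Y per unit gives 0, -12, 2, -2; average -3.
Observing E=8 restricts to units where E's equation naturally yields 8: Z ∈ {6, 7, 5}. In that subpopulation Y = 0, 2, -2, mean 0.
Difference = -3 − 0 = -3.

-3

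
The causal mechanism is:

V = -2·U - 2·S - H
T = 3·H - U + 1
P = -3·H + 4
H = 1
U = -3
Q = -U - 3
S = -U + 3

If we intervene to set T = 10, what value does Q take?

0

Intervening sets T = 10 and removes its equation (T = 3·H - U + 1).
Since Q is not a descendant of the intervened variable, it is unaffected.
Q = -U - 3  [with U=-3]  = 0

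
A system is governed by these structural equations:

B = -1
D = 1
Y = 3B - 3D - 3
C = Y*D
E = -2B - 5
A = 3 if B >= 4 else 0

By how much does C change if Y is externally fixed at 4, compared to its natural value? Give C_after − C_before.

The intervention breaks the incoming arrows to Y: Y = 3B - 3D - 3 no longer applies, and Y = 4.
C = Y*D  [with Y=4, D=1]  = 4
Without intervention: Y = 3B - 3D - 3  [with B=-1, D=1]  = -9; C = Y*D  [with Y=-9, D=1]  = -9.
Change = 4 − (-9) = 13.

13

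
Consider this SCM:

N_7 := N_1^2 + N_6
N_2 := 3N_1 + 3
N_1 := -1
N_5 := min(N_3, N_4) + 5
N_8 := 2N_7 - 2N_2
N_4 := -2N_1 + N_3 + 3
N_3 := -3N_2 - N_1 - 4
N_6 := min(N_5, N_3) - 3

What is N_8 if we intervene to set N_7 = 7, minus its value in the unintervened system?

24

do(N_7=7) replaces the equation N_7 := N_1^2 + N_6 with the constant N_7 = 7.
N_2 = 3N_1 + 3  [with N_1=-1]  = 0
N_8 = 2N_7 - 2N_2  [with N_7=7, N_2=0]  = 14
Without intervention: N_2 = 3N_1 + 3  [with N_1=-1]  = 0; N_3 = -3N_2 - N_1 - 4  [with N_2=0, N_1=-1]  = -3; N_4 = -2N_1 + N_3 + 3  [with N_1=-1, N_3=-3]  = 2; N_5 = min(N_3, N_4) + 5  [with N_3=-3, N_4=2]  = 2; N_6 = min(N_5, N_3) - 3  [with N_5=2, N_3=-3]  = -6; N_7 = N_1^2 + N_6  [with N_1=-1, N_6=-6]  = -5; N_8 = 2N_7 - 2N_2  [with N_7=-5, N_2=0]  = -10.
Change = 14 − (-10) = 24.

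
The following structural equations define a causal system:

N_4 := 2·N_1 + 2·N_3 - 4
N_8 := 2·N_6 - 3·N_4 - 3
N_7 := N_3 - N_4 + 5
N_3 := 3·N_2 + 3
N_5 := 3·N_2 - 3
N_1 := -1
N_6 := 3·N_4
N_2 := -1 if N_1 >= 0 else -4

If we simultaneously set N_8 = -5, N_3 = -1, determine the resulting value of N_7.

12

Under do(N_8 = -5, N_3 = -1), each intervened variable's structural equation is replaced by its fixed value.
N_4 = 2·N_1 + 2·N_3 - 4  [with N_1=-1, N_3=-1]  = -8
N_7 = N_3 - N_4 + 5  [with N_3=-1, N_4=-8]  = 12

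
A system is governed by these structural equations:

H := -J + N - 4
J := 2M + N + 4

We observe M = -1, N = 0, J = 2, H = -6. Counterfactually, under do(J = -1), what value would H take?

The intervention breaks the incoming arrows to J: J := 2M + N + 4 no longer applies, and J = -1.
H = -J + N - 4  [with J=-1, N=0]  = -3

-3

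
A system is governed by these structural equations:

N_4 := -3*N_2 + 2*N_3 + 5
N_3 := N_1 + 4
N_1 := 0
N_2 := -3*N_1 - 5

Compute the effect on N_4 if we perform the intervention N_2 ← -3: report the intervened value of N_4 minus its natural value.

-6

Under do(N_2=-3), the mechanism N_2 := -3*N_1 - 5 is discarded; N_2 is fixed at -3.
N_3 = N_1 + 4  [with N_1=0]  = 4
N_4 = -3*N_2 + 2*N_3 + 5  [with N_2=-3, N_3=4]  = 22
Without intervention: N_2 = -3*N_1 - 5  [with N_1=0]  = -5; N_3 = N_1 + 4  [with N_1=0]  = 4; N_4 = -3*N_2 + 2*N_3 + 5  [with N_2=-5, N_3=4]  = 28.
Change = 22 − 28 = -6.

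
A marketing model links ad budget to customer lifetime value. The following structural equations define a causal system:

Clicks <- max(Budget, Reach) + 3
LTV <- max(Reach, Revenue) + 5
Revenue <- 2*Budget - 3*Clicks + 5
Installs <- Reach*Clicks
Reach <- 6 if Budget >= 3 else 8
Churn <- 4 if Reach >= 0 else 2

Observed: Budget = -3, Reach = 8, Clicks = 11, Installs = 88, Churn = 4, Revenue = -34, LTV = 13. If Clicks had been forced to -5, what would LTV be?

The intervention breaks the incoming arrows to Clicks: Clicks <- max(Budget, Reach) + 3 no longer applies, and Clicks = -5.
Reach = 6 if Budget >= 3 else 8  [with Budget=-3]  = 8
Revenue = 2*Budget - 3*Clicks + 5  [with Budget=-3, Clicks=-5]  = 14
LTV = max(Reach, Revenue) + 5  [with Reach=8, Revenue=14]  = 19

19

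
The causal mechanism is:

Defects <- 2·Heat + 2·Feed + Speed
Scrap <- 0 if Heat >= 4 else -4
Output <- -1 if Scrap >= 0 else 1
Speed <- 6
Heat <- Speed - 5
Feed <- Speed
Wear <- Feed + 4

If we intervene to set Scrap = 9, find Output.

Intervening sets Scrap = 9 and removes its equation (Scrap <- 0 if Heat >= 4 else -4).
Output = -1 if Scrap >= 0 else 1  [with Scrap=9]  = -1

-1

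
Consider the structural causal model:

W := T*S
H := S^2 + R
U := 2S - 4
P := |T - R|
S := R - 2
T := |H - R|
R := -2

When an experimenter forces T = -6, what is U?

-12

The intervention breaks the incoming arrows to T: T := |H - R| no longer applies, and T = -6.
Since U is not a descendant of the intervened variable, it is unaffected.
S = R - 2  [with R=-2]  = -4
U = 2S - 4  [with S=-4]  = -12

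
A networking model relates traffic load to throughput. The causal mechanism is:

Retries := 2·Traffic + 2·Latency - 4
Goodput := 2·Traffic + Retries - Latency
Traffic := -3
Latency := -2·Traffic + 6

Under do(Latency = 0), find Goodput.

-16

Under do(Latency=0), the mechanism Latency := -2·Traffic + 6 is discarded; Latency is fixed at 0.
Retries = 2·Traffic + 2·Latency - 4  [with Traffic=-3, Latency=0]  = -10
Goodput = 2·Traffic + Retries - Latency  [with Traffic=-3, Retries=-10, Latency=0]  = -16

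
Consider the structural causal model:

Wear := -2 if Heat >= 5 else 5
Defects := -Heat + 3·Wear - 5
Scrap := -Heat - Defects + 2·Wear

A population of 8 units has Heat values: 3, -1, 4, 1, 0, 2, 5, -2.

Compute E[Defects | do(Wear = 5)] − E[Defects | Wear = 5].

-0.5

Every unit gets Wear=5 under the intervention. Defects values become 7, 11, 6, 9, 10, 8, 5, 12; E[Defects|do(Wear=5)] = 8.5.
E[Defects|Wear=5] averages over only the 7 units with Wear=5 (Heat = 3, -1, 4, 1, 0, 2, -2): Defects = 7, 11, 6, 9, 10, 8, 12, mean 9.
Difference = 8.5 − 9 = -0.5.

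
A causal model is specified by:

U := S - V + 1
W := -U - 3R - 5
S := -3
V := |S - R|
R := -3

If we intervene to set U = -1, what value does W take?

5

Intervening sets U = -1 and removes its equation (U := S - V + 1).
W = -U - 3R - 5  [with U=-1, R=-3]  = 5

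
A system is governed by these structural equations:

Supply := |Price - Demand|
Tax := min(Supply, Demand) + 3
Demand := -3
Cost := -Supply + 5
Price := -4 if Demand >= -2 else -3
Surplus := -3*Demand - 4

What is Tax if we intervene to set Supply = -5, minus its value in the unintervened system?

do(Supply=-5) replaces the equation Supply := |Price - Demand| with the constant Supply = -5.
Tax = min(Supply, Demand) + 3  [with Supply=-5, Demand=-3]  = -2
Without intervention: Price = -4 if Demand >= -2 else -3  [with Demand=-3]  = -3; Supply = |Price - Demand|  [with Price=-3, Demand=-3]  = 0; Tax = min(Supply, Demand) + 3  [with Supply=0, Demand=-3]  = 0.
Change = -2 − 0 = -2.

-2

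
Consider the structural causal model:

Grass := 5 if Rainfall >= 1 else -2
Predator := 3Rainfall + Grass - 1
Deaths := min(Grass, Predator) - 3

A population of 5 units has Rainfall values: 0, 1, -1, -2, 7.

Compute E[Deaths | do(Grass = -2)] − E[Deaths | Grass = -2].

1.6

Every unit gets Grass=-2 under the intervention. Deaths values become -6, -5, -9, -12, -5; E[Deaths|do(Grass=-2)] = -7.4.
Conditioning on Grass=-2 selects the 3 unit(s) with Rainfall ∈ {0, -1, -2}. Their Deaths values: -6, -9, -12. Mean = -9.
Difference = -7.4 − (-9) = 1.6.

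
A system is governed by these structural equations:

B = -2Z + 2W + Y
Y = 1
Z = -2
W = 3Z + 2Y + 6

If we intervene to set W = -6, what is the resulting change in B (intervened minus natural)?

The intervention breaks the incoming arrows to W: W = 3Z + 2Y + 6 no longer applies, and W = -6.
B = -2Z + 2W + Y  [with Z=-2, W=-6, Y=1]  = -7
Without intervention: W = 3Z + 2Y + 6  [with Z=-2, Y=1]  = 2; B = -2Z + 2W + Y  [with Z=-2, W=2, Y=1]  = 9.
Change = -7 − 9 = -16.

-16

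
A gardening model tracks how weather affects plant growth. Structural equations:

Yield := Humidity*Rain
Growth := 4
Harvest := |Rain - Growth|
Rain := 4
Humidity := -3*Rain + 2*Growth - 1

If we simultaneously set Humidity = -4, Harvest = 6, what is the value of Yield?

The joint intervention fixes Humidity = -4, Harvest = 6, removing each variable's own equation.
Yield = Humidity*Rain  [with Humidity=-4, Rain=4]  = -16

-16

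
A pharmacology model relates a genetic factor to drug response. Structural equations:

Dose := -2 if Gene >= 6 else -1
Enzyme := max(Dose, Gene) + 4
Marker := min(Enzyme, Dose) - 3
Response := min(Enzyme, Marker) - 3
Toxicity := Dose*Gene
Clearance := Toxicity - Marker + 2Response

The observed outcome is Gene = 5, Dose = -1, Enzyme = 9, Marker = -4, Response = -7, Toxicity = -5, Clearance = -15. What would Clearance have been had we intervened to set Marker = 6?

The intervention breaks the incoming arrows to Marker: Marker := min(Enzyme, Dose) - 3 no longer applies, and Marker = 6.
Dose = -2 if Gene >= 6 else -1  [with Gene=5]  = -1
Enzyme = max(Dose, Gene) + 4  [with Dose=-1, Gene=5]  = 9
Response = min(Enzyme, Marker) - 3  [with Enzyme=9, Marker=6]  = 3
Toxicity = Dose*Gene  [with Dose=-1, Gene=5]  = -5
Clearance = Toxicity - Marker + 2Response  [with Toxicity=-5, Marker=6, Response=3]  = -5

-5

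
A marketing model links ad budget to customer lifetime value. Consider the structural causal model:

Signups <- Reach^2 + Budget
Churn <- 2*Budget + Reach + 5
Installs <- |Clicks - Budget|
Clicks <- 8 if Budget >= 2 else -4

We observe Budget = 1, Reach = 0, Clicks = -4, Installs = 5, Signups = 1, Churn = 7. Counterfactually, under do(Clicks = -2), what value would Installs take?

The intervention breaks the incoming arrows to Clicks: Clicks <- 8 if Budget >= 2 else -4 no longer applies, and Clicks = -2.
Installs = |Clicks - Budget|  [with Clicks=-2, Budget=1]  = 3

3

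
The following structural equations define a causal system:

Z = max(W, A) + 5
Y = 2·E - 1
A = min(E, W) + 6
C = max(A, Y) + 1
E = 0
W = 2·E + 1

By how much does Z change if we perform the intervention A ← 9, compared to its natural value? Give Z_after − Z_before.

Intervening sets A = 9 and removes its equation (A = min(E, W) + 6).
W = 2·E + 1  [with E=0]  = 1
Z = max(W, A) + 5  [with W=1, A=9]  = 14
Without intervention: W = 2·E + 1  [with E=0]  = 1; A = min(E, W) + 6  [with E=0, W=1]  = 6; Z = max(W, A) + 5  [with W=1, A=6]  = 11.
Change = 14 − 11 = 3.

3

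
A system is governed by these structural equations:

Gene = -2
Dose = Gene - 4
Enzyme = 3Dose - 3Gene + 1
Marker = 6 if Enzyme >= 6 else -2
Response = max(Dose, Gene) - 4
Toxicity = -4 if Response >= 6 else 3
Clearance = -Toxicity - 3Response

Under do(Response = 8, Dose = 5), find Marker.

6

Setting Response = 8, Dose = 5 by intervention discards those variables' equations.
Enzyme = 3Dose - 3Gene + 1  [with Dose=5, Gene=-2]  = 22
Marker = 6 if Enzyme >= 6 else -2  [with Enzyme=22]  = 6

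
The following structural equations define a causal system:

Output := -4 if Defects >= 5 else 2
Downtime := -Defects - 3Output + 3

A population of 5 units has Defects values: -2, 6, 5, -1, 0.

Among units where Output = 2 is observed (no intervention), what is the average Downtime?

-2

Conditioning on Output=2 selects the 3 unit(s) with Defects ∈ {-2, -1, 0}. Their Downtime values: -1, -2, -3. Mean = -2.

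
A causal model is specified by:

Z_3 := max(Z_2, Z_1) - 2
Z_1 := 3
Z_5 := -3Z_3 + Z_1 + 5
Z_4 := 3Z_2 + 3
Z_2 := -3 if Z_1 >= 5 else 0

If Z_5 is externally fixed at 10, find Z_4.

3

The intervention breaks the incoming arrows to Z_5: Z_5 := -3Z_3 + Z_1 + 5 no longer applies, and Z_5 = 10.
Since Z_4 is not a descendant of the intervened variable, it is unaffected.
Z_2 = -3 if Z_1 >= 5 else 0  [with Z_1=3]  = 0
Z_4 = 3Z_2 + 3  [with Z_2=0]  = 3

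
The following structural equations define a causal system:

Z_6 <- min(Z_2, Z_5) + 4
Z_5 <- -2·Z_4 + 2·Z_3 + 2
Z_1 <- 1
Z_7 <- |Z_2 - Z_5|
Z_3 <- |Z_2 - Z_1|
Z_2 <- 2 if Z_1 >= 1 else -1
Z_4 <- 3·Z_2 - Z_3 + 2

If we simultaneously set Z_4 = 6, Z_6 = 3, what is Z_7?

10

Setting Z_4 = 6, Z_6 = 3 by intervention discards those variables' equations.
Z_2 = 2 if Z_1 >= 1 else -1  [with Z_1=1]  = 2
Z_3 = |Z_2 - Z_1|  [with Z_2=2, Z_1=1]  = 1
Z_5 = -2·Z_4 + 2·Z_3 + 2  [with Z_4=6, Z_3=1]  = -8
Z_7 = |Z_2 - Z_5|  [with Z_2=2, Z_5=-8]  = 10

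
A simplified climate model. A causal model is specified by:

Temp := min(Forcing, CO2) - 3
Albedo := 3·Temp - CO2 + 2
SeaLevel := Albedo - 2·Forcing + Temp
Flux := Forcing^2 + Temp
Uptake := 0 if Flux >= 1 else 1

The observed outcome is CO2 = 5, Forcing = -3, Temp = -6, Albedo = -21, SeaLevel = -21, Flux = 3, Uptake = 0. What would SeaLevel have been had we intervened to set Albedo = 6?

6

Intervening sets Albedo = 6 and removes its equation (Albedo := 3·Temp - CO2 + 2).
Temp = min(Forcing, CO2) - 3  [with Forcing=-3, CO2=5]  = -6
SeaLevel = Albedo - 2·Forcing + Temp  [with Albedo=6, Forcing=-3, Temp=-6]  = 6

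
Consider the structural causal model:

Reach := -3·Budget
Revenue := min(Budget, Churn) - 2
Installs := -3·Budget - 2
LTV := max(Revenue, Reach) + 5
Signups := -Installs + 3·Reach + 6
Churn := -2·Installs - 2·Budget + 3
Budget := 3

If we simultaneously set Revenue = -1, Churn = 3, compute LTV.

Setting Revenue = -1, Churn = 3 by intervention discards those variables' equations.
Reach = -3·Budget  [with Budget=3]  = -9
LTV = max(Revenue, Reach) + 5  [with Revenue=-1, Reach=-9]  = 4

4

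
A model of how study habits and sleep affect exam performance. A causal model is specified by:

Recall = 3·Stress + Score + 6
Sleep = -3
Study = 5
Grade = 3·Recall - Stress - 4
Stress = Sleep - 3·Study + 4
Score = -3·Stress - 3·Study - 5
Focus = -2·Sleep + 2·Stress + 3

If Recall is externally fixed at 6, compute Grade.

Intervening sets Recall = 6 and removes its equation (Recall = 3·Stress + Score + 6).
Stress = Sleep - 3·Study + 4  [with Sleep=-3, Study=5]  = -14
Grade = 3·Recall - Stress - 4  [with Recall=6, Stress=-14]  = 28

28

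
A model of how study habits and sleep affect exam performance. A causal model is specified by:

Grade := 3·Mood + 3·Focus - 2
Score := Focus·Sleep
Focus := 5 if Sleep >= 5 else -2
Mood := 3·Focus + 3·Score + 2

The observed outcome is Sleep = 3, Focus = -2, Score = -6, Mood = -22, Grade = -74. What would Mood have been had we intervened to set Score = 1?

The intervention breaks the incoming arrows to Score: Score := Focus·Sleep no longer applies, and Score = 1.
Focus = 5 if Sleep >= 5 else -2  [with Sleep=3]  = -2
Mood = 3·Focus + 3·Score + 2  [with Focus=-2, Score=1]  = -1

-1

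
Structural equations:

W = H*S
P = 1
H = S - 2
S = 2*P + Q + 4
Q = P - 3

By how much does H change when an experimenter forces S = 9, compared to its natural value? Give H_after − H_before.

5

The intervention breaks the incoming arrows to S: S = 2*P + Q + 4 no longer applies, and S = 9.
H = S - 2  [with S=9]  = 7
Without intervention: Q = P - 3  [with P=1]  = -2; S = 2*P + Q + 4  [with P=1, Q=-2]  = 4; H = S - 2  [with S=4]  = 2.
Change = 7 − 2 = 5.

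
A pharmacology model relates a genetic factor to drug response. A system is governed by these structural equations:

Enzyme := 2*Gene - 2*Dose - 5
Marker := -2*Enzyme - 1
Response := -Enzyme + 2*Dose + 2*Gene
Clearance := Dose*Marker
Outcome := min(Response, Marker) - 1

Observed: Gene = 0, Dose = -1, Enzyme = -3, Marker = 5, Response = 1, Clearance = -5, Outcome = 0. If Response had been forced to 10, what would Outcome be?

4

Under do(Response=10), the mechanism Response := -Enzyme + 2*Dose + 2*Gene is discarded; Response is fixed at 10.
Enzyme = 2*Gene - 2*Dose - 5  [with Gene=0, Dose=-1]  = -3
Marker = -2*Enzyme - 1  [with Enzyme=-3]  = 5
Outcome = min(Response, Marker) - 1  [with Response=10, Marker=5]  = 4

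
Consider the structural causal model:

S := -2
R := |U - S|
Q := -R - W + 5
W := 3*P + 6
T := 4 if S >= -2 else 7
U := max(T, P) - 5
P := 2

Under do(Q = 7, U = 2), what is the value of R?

Setting Q = 7, U = 2 by intervention discards those variables' equations.
R = |U - S|  [with U=2, S=-2]  = 4

4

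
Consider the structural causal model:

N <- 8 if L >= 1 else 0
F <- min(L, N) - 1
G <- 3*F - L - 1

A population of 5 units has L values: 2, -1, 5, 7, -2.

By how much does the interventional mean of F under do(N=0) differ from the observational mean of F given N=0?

Every unit gets N=0 under the intervention. F values become -1, -2, -1, -1, -3; E[F|do(N=0)] = -1.6.
Conditioning on N=0 selects the 2 unit(s) with L ∈ {-1, -2}. Their F values: -2, -3. Mean = -2.5.
Difference = -1.6 − (-2.5) = 0.9.

0.9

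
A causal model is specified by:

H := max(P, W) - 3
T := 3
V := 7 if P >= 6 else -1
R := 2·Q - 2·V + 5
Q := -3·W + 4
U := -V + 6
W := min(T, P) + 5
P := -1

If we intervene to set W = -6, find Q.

22

Under do(W=-6), the mechanism W := min(T, P) + 5 is discarded; W is fixed at -6.
Q = -3·W + 4  [with W=-6]  = 22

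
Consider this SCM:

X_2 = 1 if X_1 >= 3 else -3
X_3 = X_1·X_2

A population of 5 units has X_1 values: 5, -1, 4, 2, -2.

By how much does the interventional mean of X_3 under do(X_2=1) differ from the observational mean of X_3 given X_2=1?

-2.9

Under do(X_2=1), X_2's equation is replaced by X_2=1 for every unit. Per-unit X_3: 5, -1, 4, 2, -2. Mean = 1.6.
Conditioning on X_2=1 selects the 2 unit(s) with X_1 ∈ {5, 4}. Their X_3 values: 5, 4. Mean = 4.5.
Difference = 1.6 − 4.5 = -2.9.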